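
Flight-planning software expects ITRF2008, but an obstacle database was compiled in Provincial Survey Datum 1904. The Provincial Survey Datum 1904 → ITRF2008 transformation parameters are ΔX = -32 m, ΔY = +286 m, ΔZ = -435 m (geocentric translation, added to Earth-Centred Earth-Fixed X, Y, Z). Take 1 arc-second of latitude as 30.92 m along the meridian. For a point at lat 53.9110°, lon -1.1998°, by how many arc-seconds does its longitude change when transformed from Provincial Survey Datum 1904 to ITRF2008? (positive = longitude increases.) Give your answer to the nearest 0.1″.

Δλ = 15.7″

sin φ = 0.808103, cos φ = 0.589041, sin λ = -0.020939, cos λ = 0.999781.
East component: ΔE = −sin λ·ΔX + cos λ·ΔY = −(-0.020939)(-32) + (0.999781)(286) = 285.27 m.
1° of latitude spans 3600 × 30.92 = 111312 m; at latitude φ, 1° of longitude spans that × cos φ = 65567.4 m, so Δλ = 285.27 / 65567.4 × 3600 = 15.663″.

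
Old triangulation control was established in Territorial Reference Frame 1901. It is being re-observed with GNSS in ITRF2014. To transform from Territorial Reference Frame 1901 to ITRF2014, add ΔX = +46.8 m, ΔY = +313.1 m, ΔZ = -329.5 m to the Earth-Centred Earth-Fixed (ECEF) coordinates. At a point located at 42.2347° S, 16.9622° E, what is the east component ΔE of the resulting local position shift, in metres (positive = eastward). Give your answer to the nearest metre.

At φ = -42.2347°, λ = 16.9622°: sin φ = -0.672169, cos φ = 0.740398, sin λ = 0.291741, cos λ = 0.956497.
ΔE = −sin λ·ΔX + cos λ·ΔY = −(0.291741)·(46.8) + (0.956497)·(313.1) = 285.83 m.

ΔE = 286 m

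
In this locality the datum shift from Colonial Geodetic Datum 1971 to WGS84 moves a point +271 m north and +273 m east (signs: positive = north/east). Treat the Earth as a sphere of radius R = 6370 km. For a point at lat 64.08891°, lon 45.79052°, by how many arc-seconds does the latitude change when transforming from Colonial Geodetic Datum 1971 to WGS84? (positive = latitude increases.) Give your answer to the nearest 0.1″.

Δφ = 8.8″

On a sphere of radius R, 1 rad of latitude = R, so Δφ = ΔN / R = 271.0 / 6370000 = 4.2543e-05 rad = 8.775″.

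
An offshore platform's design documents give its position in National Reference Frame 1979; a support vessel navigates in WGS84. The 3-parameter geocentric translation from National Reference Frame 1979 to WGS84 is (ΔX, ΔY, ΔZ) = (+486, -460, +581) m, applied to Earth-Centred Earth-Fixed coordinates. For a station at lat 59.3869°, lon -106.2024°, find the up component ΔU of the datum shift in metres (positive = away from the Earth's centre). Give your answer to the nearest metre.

ΔU = 656 m

At φ = 59.3869°, λ = -106.2024°: sin φ = 0.860626, cos φ = 0.509238, sin λ = -0.960282, cos λ = -0.279031.
ΔU = cos φ cos λ·ΔX + cos φ sin λ·ΔY + sin φ·ΔZ = (0.509238)(-0.279031)(486) + (0.509238)(-0.960282)(-460) + (0.860626)(581) = 655.91 m.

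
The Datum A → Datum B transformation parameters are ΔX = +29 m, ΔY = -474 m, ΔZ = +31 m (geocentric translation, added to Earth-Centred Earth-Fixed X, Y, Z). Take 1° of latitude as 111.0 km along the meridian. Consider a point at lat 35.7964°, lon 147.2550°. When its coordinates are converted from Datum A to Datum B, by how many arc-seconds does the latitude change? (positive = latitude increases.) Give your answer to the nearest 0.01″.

Δφ = 6.14″

sin φ = 0.584907, cos φ = 0.811101, sin λ = 0.540901, cos λ = -0.841086.
North component: ΔN = −sin φ cos λ·ΔX − sin φ sin λ·ΔY + cos φ·ΔZ = −(0.584907)(-0.841086)(29) − (0.584907)(0.540901)(-474) + (0.811101)(31) = 189.37 m.
1° of latitude spans 111000 m, so Δφ = 189.37 / 111000 × 3600 = 6.142″.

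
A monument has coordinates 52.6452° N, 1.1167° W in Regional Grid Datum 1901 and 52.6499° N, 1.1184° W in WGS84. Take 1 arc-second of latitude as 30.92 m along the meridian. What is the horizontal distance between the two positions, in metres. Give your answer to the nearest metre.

536 m

Δφ = 52.6499° − 52.6452° = +0.0047°; Δλ = -1.1184° − -1.1167° = -0.0017°.
1° of latitude = 3600 × 30.92 = 111312 m.
ΔN = Δφ × 111312 = 523.2 m; ΔE = Δλ × 111312 × cos(52.6452°) = -0.0017 × 111312 × 0.606749 = -114.8 m.
Distance = √(ΔE² + ΔN²) = √((-114.8)² + 523.2²) = 535.6 m.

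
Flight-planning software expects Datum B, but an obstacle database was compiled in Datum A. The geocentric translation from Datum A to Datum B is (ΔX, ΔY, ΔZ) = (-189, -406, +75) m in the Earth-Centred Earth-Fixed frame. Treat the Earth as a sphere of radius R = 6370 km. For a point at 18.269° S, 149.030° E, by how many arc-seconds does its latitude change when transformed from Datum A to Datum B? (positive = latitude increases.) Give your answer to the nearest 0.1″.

Δφ = 1.8″

sin φ = -0.313479, cos φ = 0.949595, sin λ = 0.514589, cos λ = -0.857437.
North component: ΔN = −sin φ cos λ·ΔX − sin φ sin λ·ΔY + cos φ·ΔZ = −(-0.313479)(-0.857437)(-189) − (-0.313479)(0.514589)(-406) + (0.949595)(75) = 56.53 m.
1° of latitude spans πR/180 = 111177 m, so Δφ = 56.53 / 111177 × 3600 = 1.830″.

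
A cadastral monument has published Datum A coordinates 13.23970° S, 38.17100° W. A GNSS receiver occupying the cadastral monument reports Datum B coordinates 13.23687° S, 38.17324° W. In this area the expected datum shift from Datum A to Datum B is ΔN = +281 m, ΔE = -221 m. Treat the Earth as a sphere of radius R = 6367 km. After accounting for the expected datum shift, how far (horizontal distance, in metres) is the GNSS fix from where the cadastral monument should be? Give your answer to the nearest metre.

Observed coordinate differences: Δφ = +0.00283°, Δλ = -0.00224°.
Converting to metres (1° lat = 111125 m, cos φ = 0.973420): observed ΔN = 314.5 m, observed ΔE = -242.3 m.
Subtracting the expected shift leaves a residual of 314.5 − (281) = 33.5 m north and -242.3 − (-221) = -21.3 m east.
Residual distance = √(33.5² + (-21.3)²) = 39.7 m.

40 m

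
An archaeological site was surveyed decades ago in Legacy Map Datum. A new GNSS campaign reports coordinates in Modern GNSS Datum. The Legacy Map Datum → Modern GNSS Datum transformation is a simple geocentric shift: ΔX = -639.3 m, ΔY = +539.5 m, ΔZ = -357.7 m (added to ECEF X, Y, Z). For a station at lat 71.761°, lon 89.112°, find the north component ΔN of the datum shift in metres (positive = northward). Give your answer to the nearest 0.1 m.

At φ = 71.761°, λ = 89.112°: sin φ = 0.949759, cos φ = 0.312981, sin λ = 0.999880, cos λ = 0.015498.
ΔN = −sin φ cos λ·ΔX − sin φ sin λ·ΔY + cos φ·ΔZ = −(0.949759)(0.015498)(-639.3) − (0.949759)(0.999880)(539.5) + (0.312981)(-357.7) = -614.88 m.

ΔN = -614.9 m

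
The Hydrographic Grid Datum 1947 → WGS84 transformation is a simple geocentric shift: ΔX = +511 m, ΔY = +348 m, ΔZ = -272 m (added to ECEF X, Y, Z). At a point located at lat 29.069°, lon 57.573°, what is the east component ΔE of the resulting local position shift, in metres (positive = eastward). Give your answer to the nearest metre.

The local east axis at (φ, λ) is (−sin λ, cos λ, 0), so ΔE = −sin(57.573°)·511 + cos(57.573°)·348 = -244.72 m.

ΔE = -245 m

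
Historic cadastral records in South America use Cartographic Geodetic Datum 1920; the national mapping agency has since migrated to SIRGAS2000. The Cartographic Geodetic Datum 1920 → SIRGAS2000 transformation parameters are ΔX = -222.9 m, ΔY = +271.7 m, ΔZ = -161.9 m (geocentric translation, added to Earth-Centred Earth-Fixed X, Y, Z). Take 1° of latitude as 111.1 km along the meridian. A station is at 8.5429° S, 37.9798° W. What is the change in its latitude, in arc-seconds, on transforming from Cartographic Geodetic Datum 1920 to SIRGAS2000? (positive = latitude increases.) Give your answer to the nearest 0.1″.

sin φ = -0.148550, cos φ = 0.988905, sin λ = -0.615384, cos λ = 0.788228.
North component: ΔN = −sin φ cos λ·ΔX − sin φ sin λ·ΔY + cos φ·ΔZ = −(-0.148550)(0.788228)(-222.9) − (-0.148550)(-0.615384)(271.7) + (0.988905)(-161.9) = -211.04 m.
1° of latitude spans 111100 m, so Δφ = -211.04 / 111100 × 3600 = -6.838″.

Δφ = -6.8″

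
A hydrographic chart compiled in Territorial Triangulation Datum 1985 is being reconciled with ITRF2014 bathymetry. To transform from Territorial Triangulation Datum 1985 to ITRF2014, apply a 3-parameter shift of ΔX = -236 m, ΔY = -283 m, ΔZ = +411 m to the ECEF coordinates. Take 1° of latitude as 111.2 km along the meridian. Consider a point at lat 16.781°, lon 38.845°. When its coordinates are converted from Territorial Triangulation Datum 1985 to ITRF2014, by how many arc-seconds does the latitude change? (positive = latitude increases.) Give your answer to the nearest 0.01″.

sin φ = 0.288714, cos φ = 0.957415, sin λ = 0.627216, cos λ = 0.778846.
North component: ΔN = −sin φ cos λ·ΔX − sin φ sin λ·ΔY + cos φ·ΔZ = −(0.288714)(0.778846)(-236) − (0.288714)(0.627216)(-283) + (0.957415)(411) = 497.81 m.
1° of latitude spans 111200 m, so Δφ = 497.81 / 111200 × 3600 = 16.116″.

Δφ = 16.12″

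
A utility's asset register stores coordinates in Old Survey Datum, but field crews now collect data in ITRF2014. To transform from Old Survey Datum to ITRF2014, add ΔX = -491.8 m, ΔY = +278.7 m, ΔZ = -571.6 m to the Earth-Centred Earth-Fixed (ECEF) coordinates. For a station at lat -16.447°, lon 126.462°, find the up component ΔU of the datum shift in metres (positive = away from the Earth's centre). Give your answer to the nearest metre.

ΔU = 657 m

At φ = -16.447°, λ = 126.462°: sin φ = -0.283128, cos φ = 0.959082, sin λ = 0.804251, cos λ = -0.594290.
ΔU = cos φ cos λ·ΔX + cos φ sin λ·ΔY + sin φ·ΔZ = (0.959082)(-0.594290)(-491.8) + (0.959082)(0.804251)(278.7) + (-0.283128)(-571.6) = 657.12 m.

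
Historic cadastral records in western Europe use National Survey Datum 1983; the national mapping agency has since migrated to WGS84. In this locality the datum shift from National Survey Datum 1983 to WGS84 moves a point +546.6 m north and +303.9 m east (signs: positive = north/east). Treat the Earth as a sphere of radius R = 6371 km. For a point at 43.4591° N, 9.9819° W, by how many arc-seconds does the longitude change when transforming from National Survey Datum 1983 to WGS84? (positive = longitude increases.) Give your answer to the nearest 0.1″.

Δλ = 13.6″

At latitude 43.4591°, cos φ = 0.725866.
One radian of longitude at latitude φ spans R cos φ, so Δλ = ΔE / (R cos φ) = 303.9 / (6371000 × 0.725866) = 6.5715e-05 rad = 13.555″.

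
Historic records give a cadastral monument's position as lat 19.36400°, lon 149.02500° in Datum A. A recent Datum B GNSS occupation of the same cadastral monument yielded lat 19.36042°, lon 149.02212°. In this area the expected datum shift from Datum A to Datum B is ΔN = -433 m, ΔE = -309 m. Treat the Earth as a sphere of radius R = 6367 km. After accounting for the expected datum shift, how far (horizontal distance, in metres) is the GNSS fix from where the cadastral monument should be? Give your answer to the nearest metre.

36 m

Observed coordinate differences: Δφ = -0.00358°, Δλ = -0.00288°.
Converting to metres (1° lat = 111125 m, cos φ = 0.943431): observed ΔN = -397.8 m, observed ΔE = -301.9 m.
Subtracting the expected shift leaves a residual of -397.8 − (-433) = 35.2 m north and -301.9 − (-309) = 7.1 m east.
Residual distance = √(35.2² + 7.1²) = 35.9 m.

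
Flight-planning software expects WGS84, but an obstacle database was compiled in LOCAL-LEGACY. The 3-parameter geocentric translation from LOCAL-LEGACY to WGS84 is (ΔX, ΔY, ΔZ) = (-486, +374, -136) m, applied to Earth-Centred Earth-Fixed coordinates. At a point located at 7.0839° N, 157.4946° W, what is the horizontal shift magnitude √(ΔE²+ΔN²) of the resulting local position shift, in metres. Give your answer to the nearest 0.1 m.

558.9 m

The local east axis at (φ, λ) is (−sin λ, cos λ, 0), so ΔE = −sin(-157.4946°)·(-486) + cos(-157.4946°)·374 = -531.54 m.
The local north axis is (−sin φ cos λ, −sin φ sin λ, cos φ), giving ΔN = -55.370 + 17.654 − 134.962 = -172.68 m.
Horizontal magnitude = √(ΔE² + ΔN²) = √((-531.54)² + (-172.68)²) = 558.89 m.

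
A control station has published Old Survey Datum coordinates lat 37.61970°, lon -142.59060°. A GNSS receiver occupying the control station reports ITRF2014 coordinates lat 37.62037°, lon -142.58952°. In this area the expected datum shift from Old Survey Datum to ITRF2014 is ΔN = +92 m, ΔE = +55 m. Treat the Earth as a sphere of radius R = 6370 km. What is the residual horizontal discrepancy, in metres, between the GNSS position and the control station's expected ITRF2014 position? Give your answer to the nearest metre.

Observed coordinate differences: Δφ = +0.00067°, Δλ = +0.00108°.
Converting to metres (1° lat = 111177 m, cos φ = 0.792080): observed ΔN = 74.5 m, observed ΔE = 95.1 m.
Subtracting the expected shift leaves a residual of 74.5 − (92) = -17.5 m north and 95.1 − (55) = 40.1 m east.
Residual distance = √((-17.5)² + 40.1²) = 43.8 m.

44 m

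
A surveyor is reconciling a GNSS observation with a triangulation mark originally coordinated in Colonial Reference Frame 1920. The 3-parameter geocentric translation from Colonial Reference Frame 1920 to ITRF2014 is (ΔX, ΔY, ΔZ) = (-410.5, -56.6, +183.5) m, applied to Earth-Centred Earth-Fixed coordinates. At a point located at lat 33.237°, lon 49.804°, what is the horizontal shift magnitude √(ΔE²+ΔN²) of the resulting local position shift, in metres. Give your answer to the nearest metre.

The local east axis at (φ, λ) is (−sin λ, cos λ, 0), so ΔE = −sin(49.804°)·(-410.5) + cos(49.804°)·(-56.6) = 277.03 m.
The local north axis is (−sin φ cos λ, −sin φ sin λ, cos φ), giving ΔN = 145.214 + 23.696 + 153.481 = 322.39 m.
Horizontal magnitude = √(ΔE² + ΔN²) = √(277.03² + 322.39²) = 425.06 m.

425 m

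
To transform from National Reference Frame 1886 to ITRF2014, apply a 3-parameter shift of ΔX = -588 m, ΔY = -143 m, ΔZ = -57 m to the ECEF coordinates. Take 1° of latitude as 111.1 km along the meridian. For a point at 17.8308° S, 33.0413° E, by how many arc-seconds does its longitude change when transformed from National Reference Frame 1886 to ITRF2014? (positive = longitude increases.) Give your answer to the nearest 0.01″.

Δλ = 6.83″

sin φ = -0.306207, cos φ = 0.951965, sin λ = 0.545243, cos λ = 0.838278.
East component: ΔE = −sin λ·ΔX + cos λ·ΔY = −(0.545243)(-588) + (0.838278)(-143) = 200.73 m.
1° of latitude spans 111100 m; at latitude φ, 1° of longitude spans that × cos φ = 105763.3 m, so Δλ = 200.73 / 105763.3 × 3600 = 6.832″.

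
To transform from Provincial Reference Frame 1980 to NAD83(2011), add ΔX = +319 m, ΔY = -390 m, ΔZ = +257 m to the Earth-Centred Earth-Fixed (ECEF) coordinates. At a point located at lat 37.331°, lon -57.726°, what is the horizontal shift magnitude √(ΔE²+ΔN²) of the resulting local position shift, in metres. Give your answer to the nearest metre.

116 m

The local east axis at (φ, λ) is (−sin λ, cos λ, 0), so ΔE = −sin(-57.726°)·319 + cos(-57.726°)·(-390) = 61.47 m.
The local north axis is (−sin φ cos λ, −sin φ sin λ, cos φ), giving ΔN = -103.295 − 199.965 + 204.352 = -98.91 m.
Horizontal magnitude = √(ΔE² + ΔN²) = √(61.47² + (-98.91)²) = 116.45 m.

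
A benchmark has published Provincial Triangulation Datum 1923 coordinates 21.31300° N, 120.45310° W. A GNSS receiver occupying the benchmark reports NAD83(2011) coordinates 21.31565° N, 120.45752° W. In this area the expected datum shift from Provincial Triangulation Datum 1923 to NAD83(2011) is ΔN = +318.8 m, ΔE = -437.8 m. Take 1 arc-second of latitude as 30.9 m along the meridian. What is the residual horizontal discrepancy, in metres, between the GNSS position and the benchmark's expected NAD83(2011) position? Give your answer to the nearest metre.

31 m

Observed coordinate differences: Δφ = +0.00265°, Δλ = -0.00442°.
Converting to metres (1° lat = 111240 m, cos φ = 0.931609): observed ΔN = 294.8 m, observed ΔE = -458.1 m.
Subtracting the expected shift leaves a residual of 294.8 − (318.8) = -24.0 m north and -458.1 − (-437.8) = -20.3 m east.
Residual distance = √((-24.0)² + (-20.3)²) = 31.4 m.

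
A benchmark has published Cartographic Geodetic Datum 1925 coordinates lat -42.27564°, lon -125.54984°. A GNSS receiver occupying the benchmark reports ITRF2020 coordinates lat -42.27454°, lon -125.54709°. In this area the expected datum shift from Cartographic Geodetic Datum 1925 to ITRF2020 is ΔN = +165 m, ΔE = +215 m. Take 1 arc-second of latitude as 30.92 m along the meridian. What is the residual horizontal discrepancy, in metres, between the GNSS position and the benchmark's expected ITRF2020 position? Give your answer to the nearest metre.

Observed coordinate differences: Δφ = +0.00110°, Δλ = +0.00275°.
Converting to metres (1° lat = 111312 m, cos φ = 0.739917): observed ΔN = 122.4 m, observed ΔE = 226.5 m.
Subtracting the expected shift leaves a residual of 122.4 − (165) = -42.6 m north and 226.5 − (215) = 11.5 m east.
Residual distance = √((-42.6)² + 11.5²) = 44.1 m.

44 m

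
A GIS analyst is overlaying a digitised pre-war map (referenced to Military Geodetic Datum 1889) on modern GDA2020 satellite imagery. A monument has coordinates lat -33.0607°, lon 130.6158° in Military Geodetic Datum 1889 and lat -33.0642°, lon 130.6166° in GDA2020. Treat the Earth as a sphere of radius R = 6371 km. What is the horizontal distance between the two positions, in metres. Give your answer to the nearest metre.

396 m

Δφ = -33.0642° − -33.0607° = -0.0035°; Δλ = 130.6166° − 130.6158° = +0.0008°.
1° along a meridian = πR/180 = 111195 m.
ΔN = Δφ × 111195 = -389.2 m; ΔE = Δλ × 111195 × cos(-33.0607°) = +0.0008 × 111195 × 0.838093 = 74.6 m.
Distance = √(ΔE² + ΔN²) = √(74.6² + (-389.2)²) = 396.3 m.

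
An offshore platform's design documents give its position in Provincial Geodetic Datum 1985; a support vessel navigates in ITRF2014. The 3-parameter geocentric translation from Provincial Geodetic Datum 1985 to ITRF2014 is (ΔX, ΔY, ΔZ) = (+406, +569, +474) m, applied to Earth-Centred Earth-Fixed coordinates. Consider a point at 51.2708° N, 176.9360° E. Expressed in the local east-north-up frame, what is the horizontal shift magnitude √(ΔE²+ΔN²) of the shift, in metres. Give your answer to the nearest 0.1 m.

At φ = 51.2708°, λ = 176.9360°: sin φ = 0.780112, cos φ = 0.625640, sin λ = 0.053451, cos λ = -0.998570.
ΔE = −sin λ·ΔX + cos λ·ΔY = −(0.053451)·(406) + (-0.998570)·(569) = -589.89 m.
ΔN = −sin φ cos λ·ΔX − sin φ sin λ·ΔY + cos φ·ΔZ = −(0.780112)(-0.998570)(406) − (0.780112)(0.053451)(569) + (0.625640)(474) = 589.10 m.
Horizontal magnitude = √(ΔE² + ΔN²) = √((-589.89)² + 589.10²) = 833.67 m.

833.7 m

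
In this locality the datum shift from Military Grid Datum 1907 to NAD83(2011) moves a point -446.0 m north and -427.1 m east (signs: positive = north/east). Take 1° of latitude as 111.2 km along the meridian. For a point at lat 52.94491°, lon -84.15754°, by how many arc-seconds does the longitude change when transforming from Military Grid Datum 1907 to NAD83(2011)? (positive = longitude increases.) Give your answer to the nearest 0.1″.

Δλ = -22.9″

At latitude 52.94491°, cos φ = 0.602583.
1° of longitude at this latitude = 111.2 × cos φ = 67.01 km, so Δλ = -427.1 / 67007.2 = -0.0063739° = -22.946″.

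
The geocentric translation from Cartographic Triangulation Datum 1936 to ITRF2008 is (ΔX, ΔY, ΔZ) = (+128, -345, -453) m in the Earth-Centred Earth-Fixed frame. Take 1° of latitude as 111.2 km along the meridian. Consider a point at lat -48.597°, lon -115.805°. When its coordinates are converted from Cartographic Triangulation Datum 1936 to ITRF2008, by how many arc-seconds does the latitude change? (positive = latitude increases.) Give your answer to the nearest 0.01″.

Δφ = -3.51″

sin φ = -0.750076, cos φ = 0.661351, sin λ = -0.900281, cos λ = -0.435310.
North component: ΔN = −sin φ cos λ·ΔX − sin φ sin λ·ΔY + cos φ·ΔZ = −(-0.750076)(-0.435310)(128) − (-0.750076)(-0.900281)(-345) + (0.661351)(-453) = -108.41 m.
1° of latitude spans 111200 m, so Δφ = -108.41 / 111200 × 3600 = -3.510″.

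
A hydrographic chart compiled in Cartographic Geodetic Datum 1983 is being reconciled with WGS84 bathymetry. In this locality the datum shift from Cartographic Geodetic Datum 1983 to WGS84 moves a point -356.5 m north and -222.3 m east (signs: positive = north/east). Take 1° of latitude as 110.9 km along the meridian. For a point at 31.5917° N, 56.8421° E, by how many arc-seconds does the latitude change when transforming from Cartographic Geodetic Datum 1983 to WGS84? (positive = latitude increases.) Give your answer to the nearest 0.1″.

Δφ = -11.6″

1° of latitude = 110.9 km, so Δφ = -356.5 / 110900 = -0.0032146° = -11.573″.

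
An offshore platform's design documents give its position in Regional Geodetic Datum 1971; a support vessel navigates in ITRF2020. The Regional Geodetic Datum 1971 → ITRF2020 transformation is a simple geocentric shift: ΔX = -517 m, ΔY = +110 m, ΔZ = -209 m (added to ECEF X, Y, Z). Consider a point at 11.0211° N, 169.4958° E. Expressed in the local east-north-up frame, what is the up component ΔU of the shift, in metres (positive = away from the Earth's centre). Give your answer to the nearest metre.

At φ = 11.0211°, λ = 169.4958°: sin φ = 0.191170, cos φ = 0.981557, sin λ = 0.182308, cos λ = -0.983242.
ΔU = cos φ cos λ·ΔX + cos φ sin λ·ΔY + sin φ·ΔZ = (0.981557)(-0.983242)(-517) + (0.981557)(0.182308)(110) + (0.191170)(-209) = 478.69 m.

ΔU = 479 m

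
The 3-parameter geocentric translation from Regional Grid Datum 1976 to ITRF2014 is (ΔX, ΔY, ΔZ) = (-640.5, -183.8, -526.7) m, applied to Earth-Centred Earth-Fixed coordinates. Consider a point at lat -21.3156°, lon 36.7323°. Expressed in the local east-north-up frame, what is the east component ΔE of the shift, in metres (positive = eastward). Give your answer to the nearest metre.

At φ = -21.3156°, λ = 36.7323°: sin φ = -0.363505, cos φ = 0.931592, sin λ = 0.598077, cos λ = 0.801439.
ΔE = −sin λ·ΔX + cos λ·ΔY = −(0.598077)·(-640.5) + (0.801439)·(-183.8) = 235.76 m.

ΔE = 236 m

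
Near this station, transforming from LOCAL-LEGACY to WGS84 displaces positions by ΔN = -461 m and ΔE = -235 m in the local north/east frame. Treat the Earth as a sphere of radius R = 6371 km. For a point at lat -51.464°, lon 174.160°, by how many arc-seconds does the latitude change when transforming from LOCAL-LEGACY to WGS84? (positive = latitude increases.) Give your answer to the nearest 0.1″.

On a sphere of radius R, 1 rad of latitude = R, so Δφ = ΔN / R = -461.0 / 6371000 = -7.2359e-05 rad = -14.925″.

Δφ = -14.9″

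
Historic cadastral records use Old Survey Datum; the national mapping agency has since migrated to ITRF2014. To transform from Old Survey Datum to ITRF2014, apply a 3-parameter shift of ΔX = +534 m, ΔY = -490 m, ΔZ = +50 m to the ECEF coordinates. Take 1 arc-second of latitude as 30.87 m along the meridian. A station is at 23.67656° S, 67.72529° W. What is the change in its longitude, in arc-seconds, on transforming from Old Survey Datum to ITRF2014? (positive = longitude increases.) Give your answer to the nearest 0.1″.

Δλ = 10.9″

sin φ = -0.401573, cos φ = 0.915827, sin λ = -0.925377, cos λ = 0.379048.
East component: ΔE = −sin λ·ΔX + cos λ·ΔY = −(-0.925377)(534) + (0.379048)(-490) = 308.42 m.
1° of latitude spans 3600 × 30.87 = 111132 m; at latitude φ, 1° of longitude spans that × cos φ = 101777.7 m, so Δλ = 308.42 / 101777.7 × 3600 = 10.909″.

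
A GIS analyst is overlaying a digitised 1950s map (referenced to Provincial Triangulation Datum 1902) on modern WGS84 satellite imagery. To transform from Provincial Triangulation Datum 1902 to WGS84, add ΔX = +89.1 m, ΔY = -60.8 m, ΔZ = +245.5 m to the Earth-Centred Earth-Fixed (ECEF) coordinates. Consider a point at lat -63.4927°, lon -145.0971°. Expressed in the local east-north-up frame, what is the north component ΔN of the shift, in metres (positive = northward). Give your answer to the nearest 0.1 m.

ΔN = 75.3 m

At φ = -63.4927°, λ = -145.0971°: sin φ = -0.894878, cos φ = 0.446312, sin λ = -0.572187, cos λ = -0.820123.
ΔN = −sin φ cos λ·ΔX − sin φ sin λ·ΔY + cos φ·ΔZ = −(-0.894878)(-0.820123)(89.1) − (-0.894878)(-0.572187)(-60.8) + (0.446312)(245.5) = 75.31 m.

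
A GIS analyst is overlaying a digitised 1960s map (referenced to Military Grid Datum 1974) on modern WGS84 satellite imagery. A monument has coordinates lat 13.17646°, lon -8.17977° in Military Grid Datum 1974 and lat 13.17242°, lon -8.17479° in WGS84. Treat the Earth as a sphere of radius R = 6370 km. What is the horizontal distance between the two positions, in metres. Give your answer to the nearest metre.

702 m

Δφ = 13.17242° − 13.17646° = -0.00404°; Δλ = -8.17479° − -8.17977° = +0.00498°.
1° along a meridian = πR/180 = 111177 m.
ΔN = Δφ × 111177 = -449.2 m; ΔE = Δλ × 111177 × cos(13.17646°) = +0.00498 × 111177 × 0.973673 = 539.1 m.
Distance = √(ΔE² + ΔN²) = √(539.1² + (-449.2)²) = 701.7 m.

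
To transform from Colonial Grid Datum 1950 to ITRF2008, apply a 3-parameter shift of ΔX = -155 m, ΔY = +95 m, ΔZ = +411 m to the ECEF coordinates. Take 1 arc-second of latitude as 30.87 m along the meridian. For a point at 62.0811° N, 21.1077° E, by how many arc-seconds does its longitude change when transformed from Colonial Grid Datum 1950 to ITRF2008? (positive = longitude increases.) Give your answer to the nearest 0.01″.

sin φ = 0.883611, cos φ = 0.468221, sin λ = 0.360122, cos λ = 0.932905.
East component: ΔE = −sin λ·ΔX + cos λ·ΔY = −(0.360122)(-155) + (0.932905)(95) = 144.44 m.
1° of latitude spans 3600 × 30.87 = 111132 m; at latitude φ, 1° of longitude spans that × cos φ = 52034.4 m, so Δλ = 144.44 / 52034.4 × 3600 = 9.993″.

Δλ = 9.99″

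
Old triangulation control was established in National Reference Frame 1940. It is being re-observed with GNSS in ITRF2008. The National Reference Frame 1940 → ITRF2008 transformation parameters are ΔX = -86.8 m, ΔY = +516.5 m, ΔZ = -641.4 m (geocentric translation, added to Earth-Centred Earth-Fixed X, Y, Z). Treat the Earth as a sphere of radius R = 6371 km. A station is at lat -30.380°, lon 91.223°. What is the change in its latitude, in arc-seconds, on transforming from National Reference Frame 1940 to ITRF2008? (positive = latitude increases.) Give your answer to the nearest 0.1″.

sin φ = -0.505733, cos φ = 0.862690, sin λ = 0.999772, cos λ = -0.021344.
North component: ΔN = −sin φ cos λ·ΔX − sin φ sin λ·ΔY + cos φ·ΔZ = −(-0.505733)(-0.021344)(-86.8) − (-0.505733)(0.999772)(516.5) + (0.862690)(-641.4) = -291.24 m.
1° of latitude spans πR/180 = 111195 m, so Δφ = -291.24 / 111195 × 3600 = -9.429″.

Δφ = -9.4″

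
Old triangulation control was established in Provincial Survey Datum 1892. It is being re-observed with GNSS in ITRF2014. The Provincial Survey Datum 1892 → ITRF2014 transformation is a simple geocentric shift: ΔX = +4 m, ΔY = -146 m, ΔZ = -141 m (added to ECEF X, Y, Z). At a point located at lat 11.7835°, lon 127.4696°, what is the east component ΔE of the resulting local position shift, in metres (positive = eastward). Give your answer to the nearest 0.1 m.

At φ = 11.7835°, λ = 127.4696°: sin φ = 0.204214, cos φ = 0.978926, sin λ = 0.793676, cos λ = -0.608340.
ΔE = −sin λ·ΔX + cos λ·ΔY = −(0.793676)·(4) + (-0.608340)·(-146) = 85.64 m.

ΔE = 85.6 m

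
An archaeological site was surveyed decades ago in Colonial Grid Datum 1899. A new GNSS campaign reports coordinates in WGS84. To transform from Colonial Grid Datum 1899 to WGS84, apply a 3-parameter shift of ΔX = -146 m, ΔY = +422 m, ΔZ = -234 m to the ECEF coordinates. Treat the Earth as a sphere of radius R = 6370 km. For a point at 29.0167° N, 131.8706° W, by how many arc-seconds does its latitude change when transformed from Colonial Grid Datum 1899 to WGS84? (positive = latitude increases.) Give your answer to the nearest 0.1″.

Δφ = -3.2″

sin φ = 0.485065, cos φ = 0.874478, sin λ = -0.744654, cos λ = -0.667451.
North component: ΔN = −sin φ cos λ·ΔX − sin φ sin λ·ΔY + cos φ·ΔZ = −(0.485065)(-0.667451)(-146) − (0.485065)(-0.744654)(422) + (0.874478)(-234) = -99.47 m.
1° of latitude spans πR/180 = 111177 m, so Δφ = -99.47 / 111177 × 3600 = -3.221″.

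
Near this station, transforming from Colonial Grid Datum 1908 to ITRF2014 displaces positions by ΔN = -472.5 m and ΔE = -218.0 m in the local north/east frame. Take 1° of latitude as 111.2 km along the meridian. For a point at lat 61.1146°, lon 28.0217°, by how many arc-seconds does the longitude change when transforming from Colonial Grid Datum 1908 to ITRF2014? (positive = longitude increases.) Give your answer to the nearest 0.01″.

Δλ = -14.61″

At latitude 61.1146°, cos φ = 0.483059.
1° of longitude at this latitude = 111.2 × cos φ = 53.72 km, so Δλ = -218.0 / 53716.2 = -0.0040584° = -14.610″.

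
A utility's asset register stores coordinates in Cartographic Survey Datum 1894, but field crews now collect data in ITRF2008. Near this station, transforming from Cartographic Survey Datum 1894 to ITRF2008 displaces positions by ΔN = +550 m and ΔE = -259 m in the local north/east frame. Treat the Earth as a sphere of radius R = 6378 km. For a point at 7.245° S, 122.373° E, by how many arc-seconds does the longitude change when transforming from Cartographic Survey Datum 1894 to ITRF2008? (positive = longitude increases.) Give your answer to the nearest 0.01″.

Δλ = -8.44″

At latitude -7.245°, cos φ = 0.992016.
One radian of longitude at latitude φ spans R cos φ, so Δλ = ΔE / (R cos φ) = -259.0 / (6378000 × 0.992016) = -4.0935e-05 rad = -8.443″.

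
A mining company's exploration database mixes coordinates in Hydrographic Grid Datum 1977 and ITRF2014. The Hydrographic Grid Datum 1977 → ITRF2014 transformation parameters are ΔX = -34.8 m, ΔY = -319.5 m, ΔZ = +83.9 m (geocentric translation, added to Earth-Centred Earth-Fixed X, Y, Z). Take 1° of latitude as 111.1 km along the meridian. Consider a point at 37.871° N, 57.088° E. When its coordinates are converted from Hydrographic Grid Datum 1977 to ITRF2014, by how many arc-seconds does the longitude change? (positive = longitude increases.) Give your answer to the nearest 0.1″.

Δλ = -5.9″

sin φ = 0.613886, cos φ = 0.789395, sin λ = 0.839506, cos λ = 0.543350.
East component: ΔE = −sin λ·ΔX + cos λ·ΔY = −(0.839506)(-34.8) + (0.543350)(-319.5) = -144.39 m.
1° of latitude spans 111100 m; at latitude φ, 1° of longitude spans that × cos φ = 87701.8 m, so Δλ = -144.39 / 87701.8 × 3600 = -5.927″.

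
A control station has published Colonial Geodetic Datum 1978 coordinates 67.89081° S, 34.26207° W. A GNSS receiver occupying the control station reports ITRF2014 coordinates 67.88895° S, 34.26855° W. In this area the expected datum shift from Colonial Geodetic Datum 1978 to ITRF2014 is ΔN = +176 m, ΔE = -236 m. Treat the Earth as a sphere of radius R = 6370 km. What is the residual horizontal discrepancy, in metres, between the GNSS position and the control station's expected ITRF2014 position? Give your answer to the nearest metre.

47 m

Observed coordinate differences: Δφ = +0.00186°, Δλ = -0.00648°.
Converting to metres (1° lat = 111177 m, cos φ = 0.376373): observed ΔN = 206.8 m, observed ΔE = -271.2 m.
Subtracting the expected shift leaves a residual of 206.8 − (176) = 30.8 m north and -271.2 − (-236) = -35.2 m east.
Residual distance = √(30.8² + (-35.2)²) = 46.7 m.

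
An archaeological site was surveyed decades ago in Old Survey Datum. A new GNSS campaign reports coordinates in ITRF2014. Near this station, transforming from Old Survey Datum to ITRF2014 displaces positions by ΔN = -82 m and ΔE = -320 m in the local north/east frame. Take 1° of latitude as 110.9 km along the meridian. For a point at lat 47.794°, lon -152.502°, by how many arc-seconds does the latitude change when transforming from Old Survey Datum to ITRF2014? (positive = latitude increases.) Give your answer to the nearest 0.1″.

1° of latitude = 110.9 km, so Δφ = -82.0 / 110900 = -0.0007394° = -2.662″.

Δφ = -2.7″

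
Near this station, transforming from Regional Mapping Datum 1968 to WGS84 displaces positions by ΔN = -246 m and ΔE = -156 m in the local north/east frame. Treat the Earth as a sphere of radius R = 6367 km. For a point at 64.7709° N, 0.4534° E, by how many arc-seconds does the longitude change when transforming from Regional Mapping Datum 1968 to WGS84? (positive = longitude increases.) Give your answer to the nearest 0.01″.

Δλ = -11.86″

At latitude 64.7709°, cos φ = 0.426239.
One radian of longitude at latitude φ spans R cos φ, so Δλ = ΔE / (R cos φ) = -156.0 / (6367000 × 0.426239) = -5.7483e-05 rad = -11.857″.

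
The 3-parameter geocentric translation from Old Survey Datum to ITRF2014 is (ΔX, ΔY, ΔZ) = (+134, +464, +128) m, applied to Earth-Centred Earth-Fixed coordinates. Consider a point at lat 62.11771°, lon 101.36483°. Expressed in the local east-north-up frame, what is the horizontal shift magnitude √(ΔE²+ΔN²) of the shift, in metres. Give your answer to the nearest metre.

The local east axis at (φ, λ) is (−sin λ, cos λ, 0), so ΔE = −sin(101.36483°)·134 + cos(101.36483°)·464 = -222.81 m.
The local north axis is (−sin φ cos λ, −sin φ sin λ, cos φ), giving ΔN = 23.340 − 402.093 + 59.860 = -318.89 m.
Horizontal magnitude = √(ΔE² + ΔN²) = √((-222.81)² + (-318.89)²) = 389.02 m.

389 m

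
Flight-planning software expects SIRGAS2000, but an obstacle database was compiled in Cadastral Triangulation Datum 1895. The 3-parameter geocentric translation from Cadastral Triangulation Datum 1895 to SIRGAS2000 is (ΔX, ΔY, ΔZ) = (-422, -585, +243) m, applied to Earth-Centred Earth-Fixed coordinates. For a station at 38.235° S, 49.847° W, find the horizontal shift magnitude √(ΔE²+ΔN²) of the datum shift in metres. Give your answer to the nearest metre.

761 m

The local east axis at (φ, λ) is (−sin λ, cos λ, 0), so ΔE = −sin(-49.847°)·(-422) + cos(-49.847°)·(-585) = -699.77 m.
The local north axis is (−sin φ cos λ, −sin φ sin λ, cos φ), giving ΔN = -168.411 + 276.724 + 190.871 = 299.18 m.
Horizontal magnitude = √(ΔE² + ΔN²) = √((-699.77)² + 299.18²) = 761.05 m.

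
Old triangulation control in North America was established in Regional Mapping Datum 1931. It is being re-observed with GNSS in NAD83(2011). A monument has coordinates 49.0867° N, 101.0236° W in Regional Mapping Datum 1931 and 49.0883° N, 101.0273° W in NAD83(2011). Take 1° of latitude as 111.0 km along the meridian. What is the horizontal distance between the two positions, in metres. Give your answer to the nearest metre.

Δφ = 49.0883° − 49.0867° = +0.0016°; Δλ = -101.0273° − -101.0236° = -0.0037°.
ΔN = Δφ × 111000 = 177.6 m; ΔE = Δλ × 111000 × cos(49.0867°) = -0.0037 × 111000 × 0.654916 = -269.0 m.
Distance = √(ΔE² + ΔN²) = √((-269.0)² + 177.6²) = 322.3 m.

322 m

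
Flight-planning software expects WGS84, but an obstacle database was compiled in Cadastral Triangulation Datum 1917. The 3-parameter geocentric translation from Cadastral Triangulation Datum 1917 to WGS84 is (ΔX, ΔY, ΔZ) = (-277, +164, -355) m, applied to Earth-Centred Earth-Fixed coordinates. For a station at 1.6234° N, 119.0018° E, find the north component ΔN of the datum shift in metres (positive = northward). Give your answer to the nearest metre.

At φ = 1.6234°, λ = 119.0018°: sin φ = 0.028330, cos φ = 0.999599, sin λ = 0.874604, cos λ = -0.484837.
ΔN = −sin φ cos λ·ΔX − sin φ sin λ·ΔY + cos φ·ΔZ = −(0.028330)(-0.484837)(-277) − (0.028330)(0.874604)(164) + (0.999599)(-355) = -362.73 m.

ΔN = -363 m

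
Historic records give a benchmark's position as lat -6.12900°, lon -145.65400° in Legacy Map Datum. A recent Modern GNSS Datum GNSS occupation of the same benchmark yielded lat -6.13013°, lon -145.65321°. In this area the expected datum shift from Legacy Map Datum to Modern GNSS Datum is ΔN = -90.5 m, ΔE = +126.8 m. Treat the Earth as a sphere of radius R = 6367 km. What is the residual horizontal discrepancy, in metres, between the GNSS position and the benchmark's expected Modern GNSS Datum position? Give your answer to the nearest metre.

53 m

Observed coordinate differences: Δφ = -0.00113°, Δλ = +0.00079°.
Converting to metres (1° lat = 111125 m, cos φ = 0.994284): observed ΔN = -125.6 m, observed ΔE = 87.3 m.
Subtracting the expected shift leaves a residual of -125.6 − (-90.5) = -35.1 m north and 87.3 − (126.8) = -39.5 m east.
Residual distance = √((-35.1)² + (-39.5)²) = 52.8 m.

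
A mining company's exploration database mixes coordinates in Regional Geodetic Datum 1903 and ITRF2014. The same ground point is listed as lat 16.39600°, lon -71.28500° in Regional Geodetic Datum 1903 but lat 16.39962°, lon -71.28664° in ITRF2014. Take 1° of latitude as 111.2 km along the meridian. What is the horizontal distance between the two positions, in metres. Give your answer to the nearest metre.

439 m

Δφ = 16.39962° − 16.39600° = +0.00362°; Δλ = -71.28664° − -71.28500° = -0.00164°.
ΔN = Δφ × 111200 = 402.5 m; ΔE = Δλ × 111200 × cos(16.39600°) = -0.00164 × 111200 × 0.959334 = -175.0 m.
Distance = √(ΔE² + ΔN²) = √((-175.0)² + 402.5²) = 438.9 m.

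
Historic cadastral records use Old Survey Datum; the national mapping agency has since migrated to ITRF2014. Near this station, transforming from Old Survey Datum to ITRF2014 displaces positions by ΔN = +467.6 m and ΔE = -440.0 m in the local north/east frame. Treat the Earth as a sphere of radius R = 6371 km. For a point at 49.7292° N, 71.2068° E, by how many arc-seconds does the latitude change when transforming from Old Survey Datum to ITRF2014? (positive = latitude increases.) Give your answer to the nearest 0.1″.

On a sphere of radius R, 1 rad of latitude = R, so Δφ = ΔN / R = 467.6 / 6371000 = 7.3395e-05 rad = 15.139″.

Δφ = 15.1″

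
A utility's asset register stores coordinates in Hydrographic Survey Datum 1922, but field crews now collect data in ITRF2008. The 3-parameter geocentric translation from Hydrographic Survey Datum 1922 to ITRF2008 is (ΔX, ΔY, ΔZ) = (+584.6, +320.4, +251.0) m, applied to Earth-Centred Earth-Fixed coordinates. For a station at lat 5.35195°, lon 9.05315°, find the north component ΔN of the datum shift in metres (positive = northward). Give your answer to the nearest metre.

ΔN = 191 m

At φ = 5.35195°, λ = 9.05315°: sin φ = 0.093273, cos φ = 0.995641, sin λ = 0.157351, cos λ = 0.987543.
ΔN = −sin φ cos λ·ΔX − sin φ sin λ·ΔY + cos φ·ΔZ = −(0.093273)(0.987543)(584.6) − (0.093273)(0.157351)(320.4) + (0.995641)(251.0) = 191.36 m.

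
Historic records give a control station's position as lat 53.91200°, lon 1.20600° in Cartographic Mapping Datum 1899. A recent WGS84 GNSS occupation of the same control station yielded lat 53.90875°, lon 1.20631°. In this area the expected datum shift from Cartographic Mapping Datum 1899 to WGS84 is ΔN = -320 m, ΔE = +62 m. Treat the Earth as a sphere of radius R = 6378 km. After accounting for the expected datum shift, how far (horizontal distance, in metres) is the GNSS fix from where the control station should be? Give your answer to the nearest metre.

59 m

Observed coordinate differences: Δφ = -0.00325°, Δλ = +0.00031°.
Converting to metres (1° lat = 111317 m, cos φ = 0.589027): observed ΔN = -361.8 m, observed ΔE = 20.3 m.
Subtracting the expected shift leaves a residual of -361.8 − (-320) = -41.8 m north and 20.3 − (62) = -41.7 m east.
Residual distance = √((-41.8)² + (-41.7)²) = 59.0 m.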